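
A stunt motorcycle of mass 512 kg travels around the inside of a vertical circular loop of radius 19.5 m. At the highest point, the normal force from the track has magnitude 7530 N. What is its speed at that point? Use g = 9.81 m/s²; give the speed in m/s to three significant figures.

At the top, N + mg = mv²/r, so v = √(r(N/m + g)) = √(19.5 × (7530/512 + 9.81)) = √(19.5 × 24.52) = √478.1 = 21.87 m/s.

21.9 m/s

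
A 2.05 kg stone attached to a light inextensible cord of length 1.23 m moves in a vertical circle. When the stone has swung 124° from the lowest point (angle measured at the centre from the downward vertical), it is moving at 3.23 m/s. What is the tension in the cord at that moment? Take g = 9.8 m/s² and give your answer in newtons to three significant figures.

Take the radial direction toward the centre of the circle as positive. The component of the weight along the string toward the centre is −mg cos φ (φ measured from the bottom), so Newton's second law along the string gives T − mg cos φ = m v²/r.
cos 124° = -0.5592, so T = m(v²/r + g cos φ) = 2.05 × ((3.23)²/1.23 + 9.8 × -0.5592) = 2.05 × (8.482 + (-5.480)) = 2.05 × 3.002 = 6.154 N.

6.15 N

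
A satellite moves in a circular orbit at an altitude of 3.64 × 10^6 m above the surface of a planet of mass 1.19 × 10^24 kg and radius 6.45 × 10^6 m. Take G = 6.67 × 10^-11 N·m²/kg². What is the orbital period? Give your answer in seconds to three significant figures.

r = R + h = 6.45 × 10^6 + 3.64 × 10^6 = 1.009 × 10^7 m. Gravity provides the centripetal force: G M m / r² = m v² / r ⇒ v = √(GM/r) = 2805 m/s.
T = 2πr/v = 2π × 1.009 × 10^7 / 2805 = 22600 s.

22600 s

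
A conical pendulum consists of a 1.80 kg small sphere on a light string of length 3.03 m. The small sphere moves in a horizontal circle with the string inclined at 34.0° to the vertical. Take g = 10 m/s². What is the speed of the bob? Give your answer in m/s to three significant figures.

The radius of the circle is r = L sinθ = 3.03 × sin 34.0° = 1.694 m.
Horizontally T sinθ = mv²/r and vertically T cosθ = mg, so tanθ = v²/(rg).
v = √(r g tanθ) = √(1.694 × 10.0 × 0.6745) = √11.43 = 3.381 m/s.

3.38 m/s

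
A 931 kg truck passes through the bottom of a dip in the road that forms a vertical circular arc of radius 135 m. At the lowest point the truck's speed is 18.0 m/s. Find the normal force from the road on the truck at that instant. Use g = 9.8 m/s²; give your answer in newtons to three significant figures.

At the lowest point, N points up (toward the centre) and the weight mg points down (away from the centre), so the net inward force is N − mg = mv²/r.
N = m(v²/r + g) = 931 × ((18.0)²/135 + 9.8) = 931 × (2.400 + 9.8) = 931 × 12.20 = 11360 N.

11400 N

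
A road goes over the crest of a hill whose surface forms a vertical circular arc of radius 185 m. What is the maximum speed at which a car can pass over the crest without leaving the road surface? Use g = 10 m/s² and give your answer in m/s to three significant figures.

43.0 m/s

At the crest the centre of the circle is below the car, so the net downward (centripetal) force is mg − N = mv²/r.
The car leaves the road when N → 0, giving v_max = √(g r) = √(10.0 × 185) = 43.01 m/s.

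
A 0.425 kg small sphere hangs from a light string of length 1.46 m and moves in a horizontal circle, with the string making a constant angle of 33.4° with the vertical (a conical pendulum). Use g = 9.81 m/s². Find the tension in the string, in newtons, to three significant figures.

4.99 N

Vertically the bob has no acceleration, so T cosθ = mg.
T = mg/cosθ = 0.425 × 9.81 / cos 33.4° = 4.169/0.8348 = 4.994 N.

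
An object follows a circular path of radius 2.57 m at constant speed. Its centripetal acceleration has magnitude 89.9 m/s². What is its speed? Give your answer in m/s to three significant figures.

15.2 m/s

a_c = v²/r ⇒ v = √(a_c · r) = √(89.9 × 2.57) = √231.0 = 15.20 m/s.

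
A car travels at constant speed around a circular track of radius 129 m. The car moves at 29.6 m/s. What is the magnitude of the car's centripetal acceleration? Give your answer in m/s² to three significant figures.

6.79 m/s²

a_c = v²/r = (29.60)²/129 = 876.2/129 = 6.792 m/s².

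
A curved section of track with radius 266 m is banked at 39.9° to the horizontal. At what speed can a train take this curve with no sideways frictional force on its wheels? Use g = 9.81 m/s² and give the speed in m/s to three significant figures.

46.7 m/s

On a frictionless banked curve, N sinθ = mv²/r and N cosθ = mg, so tanθ = v²/(rg).
v = √(r g tanθ) = √(266 × 9.81 × tan 39.9°) = √(266 × 9.81 × 0.8361) = √2182 = 46.71 m/s.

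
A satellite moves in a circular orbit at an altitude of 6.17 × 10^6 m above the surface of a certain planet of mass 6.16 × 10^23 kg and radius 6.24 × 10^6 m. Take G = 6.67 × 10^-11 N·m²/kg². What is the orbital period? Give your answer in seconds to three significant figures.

42900 s

r = R + h = 6.24 × 10^6 + 6.17 × 10^6 = 1.241 × 10^7 m. Gravity provides the centripetal force: G M m / r² = m v² / r ⇒ v = √(GM/r) = 1820 m/s.
T = 2πr/v = 2π × 1.241 × 10^7 / 1820 = 42850 s.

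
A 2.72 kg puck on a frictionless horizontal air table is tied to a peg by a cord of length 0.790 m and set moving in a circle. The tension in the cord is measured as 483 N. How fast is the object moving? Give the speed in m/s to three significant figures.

11.8 m/s

T = m v²/r ⇒ v = √(T r / m) = √(483 × 0.790 / 2.72) = √140.3 = 11.84 m/s.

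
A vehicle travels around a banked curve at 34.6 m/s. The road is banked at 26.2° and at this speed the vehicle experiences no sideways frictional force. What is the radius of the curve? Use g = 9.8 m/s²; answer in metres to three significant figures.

248 m

Frictionless banking: tanθ = v²/(rg), so r = v²/(g tanθ).
r = (34.6)²/(9.8 × tan 26.2°) = 1197/(9.8 × 0.4921) = 1197/4.822 = 248.3 m.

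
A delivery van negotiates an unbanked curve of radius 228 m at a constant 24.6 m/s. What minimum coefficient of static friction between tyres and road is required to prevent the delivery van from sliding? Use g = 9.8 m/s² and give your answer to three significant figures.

Friction provides the centripetal force: μ_s m g = m v²/r, so μ_s = v²/(g r) = (24.60)²/(9.8 × 228) = 605.2/2234 = 0.2708.

0.271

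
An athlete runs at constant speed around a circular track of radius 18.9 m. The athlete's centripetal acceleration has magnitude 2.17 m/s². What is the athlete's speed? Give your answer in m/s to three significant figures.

6.40 m/s

a_c = v²/r ⇒ v = √(a_c · r) = √(2.17 × 18.9) = √41.01 = 6.404 m/s.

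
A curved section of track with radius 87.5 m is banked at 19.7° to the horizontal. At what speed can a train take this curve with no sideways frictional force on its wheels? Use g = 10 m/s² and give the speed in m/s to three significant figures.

On a frictionless banked curve, N sinθ = mv²/r and N cosθ = mg, so tanθ = v²/(rg).
v = √(r g tanθ) = √(87.5 × 10.0 × tan 19.7°) = √(87.5 × 10.0 × 0.3581) = √313.3 = 17.70 m/s.

17.7 m/s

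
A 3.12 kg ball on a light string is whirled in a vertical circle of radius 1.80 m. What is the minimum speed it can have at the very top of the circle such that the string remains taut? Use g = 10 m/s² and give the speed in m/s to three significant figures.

At the highest point the centre is directly below, so both the weight and T act inward: T + mg = mv²/r.
At minimum speed T → 0, so mg = mv_min²/r ⇒ v_min = √(g r) = √(10.0 × 1.80) = 4.243 m/s.

4.24 m/s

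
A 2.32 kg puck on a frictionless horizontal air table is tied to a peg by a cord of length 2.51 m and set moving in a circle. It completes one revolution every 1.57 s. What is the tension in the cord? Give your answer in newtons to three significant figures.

v = 2πr/T = 2π × 2.51/1.57 = 10.05 m/s.
The tension is the only horizontal force, so it supplies the full centripetal force: T = m v²/r = 2.32 × (10.05)²/2.51 = 2.32 × 100.9/2.51 = 93.27 N.

93.3 N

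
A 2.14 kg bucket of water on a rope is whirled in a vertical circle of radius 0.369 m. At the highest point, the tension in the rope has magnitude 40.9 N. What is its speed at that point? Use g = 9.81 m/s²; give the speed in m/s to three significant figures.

At the top, T + mg = mv²/r, so v = √(r(T/m + g)) = √(0.369 × (40.9/2.14 + 9.81)) = √(0.369 × 28.92) = √10.67 = 3.267 m/s.

3.27 m/s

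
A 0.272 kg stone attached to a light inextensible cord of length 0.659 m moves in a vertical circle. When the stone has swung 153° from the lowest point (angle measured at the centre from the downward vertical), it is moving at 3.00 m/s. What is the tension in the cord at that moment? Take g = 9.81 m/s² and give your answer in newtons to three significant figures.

Take the radial direction toward the centre of the circle as positive. The component of the weight along the string toward the centre is −mg cos φ (φ measured from the bottom), so Newton's second law along the string gives T − mg cos φ = m v²/r.
cos 153° = -0.8910, so T = m(v²/r + g cos φ) = 0.272 × ((3.00)²/0.659 + 9.81 × -0.8910) = 0.272 × (13.66 + (-8.741)) = 0.272 × 4.916 = 1.337 N.

1.34 N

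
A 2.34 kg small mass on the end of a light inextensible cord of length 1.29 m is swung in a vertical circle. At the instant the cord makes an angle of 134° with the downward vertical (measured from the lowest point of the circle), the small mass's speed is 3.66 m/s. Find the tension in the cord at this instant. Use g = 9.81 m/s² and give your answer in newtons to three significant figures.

8.35 N

Take the radial direction toward the centre of the circle as positive. The component of the weight along the string toward the centre is −mg cos φ (φ measured from the bottom), so Newton's second law along the string gives T − mg cos φ = m v²/r.
cos 134° = -0.6947, so T = m(v²/r + g cos φ) = 2.34 × ((3.66)²/1.29 + 9.81 × -0.6947) = 2.34 × (10.38 + (-6.815)) = 2.34 × 3.570 = 8.353 N.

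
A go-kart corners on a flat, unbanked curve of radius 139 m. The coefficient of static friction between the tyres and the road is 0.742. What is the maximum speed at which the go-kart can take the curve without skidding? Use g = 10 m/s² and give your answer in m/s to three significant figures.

32.1 m/s

On a flat curve, static friction is the only horizontal force, so it must supply the full centripetal force: μ_s m g = m v²/r.
Mass cancels: v_max = √(μ_s g r) = √(0.742 × 10.0 × 139) = √1031 = 32.12 m/s.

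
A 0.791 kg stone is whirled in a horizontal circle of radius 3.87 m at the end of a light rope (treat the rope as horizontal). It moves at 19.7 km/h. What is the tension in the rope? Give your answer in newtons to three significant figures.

v = 19.7 km/h = 19.7/3.6 = 5.472 m/s.
The tension is the only horizontal force, so it supplies the full centripetal force: T = m v²/r = 0.791 × (5.472)²/3.87 = 0.791 × 29.95/3.87 = 6.121 N.

6.12 N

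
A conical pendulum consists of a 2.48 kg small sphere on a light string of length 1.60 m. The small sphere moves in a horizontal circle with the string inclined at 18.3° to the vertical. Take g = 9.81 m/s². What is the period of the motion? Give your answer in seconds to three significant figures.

2.47 s

r = L sinθ = 0.5024 m. From T sinθ = mω²r and T cosθ = mg: tanθ = ω²r/g, so ω² = g tanθ / r = g/(L cosθ).
ω = √(g/(L cosθ)) = √(9.81/(1.60 × 0.9494)) = √6.458 = 2.541 rad/s.
Period = 2π/ω = 2.472 s.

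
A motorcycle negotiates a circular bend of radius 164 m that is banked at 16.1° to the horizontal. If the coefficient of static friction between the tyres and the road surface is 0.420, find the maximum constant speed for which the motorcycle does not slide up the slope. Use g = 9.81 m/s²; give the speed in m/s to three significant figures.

36.0 m/s

At the maximum speed, friction acts down the slope at its limiting value f = μN. Radially (horizontal, toward centre): N sinθ + μN cosθ = mv²/r. Vertically: N cosθ − μN sinθ = mg.
Dividing: v² = r g (sinθ + μcosθ)/(cosθ − μsinθ).
sinθ + μcosθ = 0.2773 + 0.420×0.9608 = 0.6808; cosθ − μsinθ = 0.9608 − 0.420×0.2773 = 0.8443.
v² = 164 × 9.81 × 0.6808/0.8443 = 1297 m²/s², so v = 36.02 m/s.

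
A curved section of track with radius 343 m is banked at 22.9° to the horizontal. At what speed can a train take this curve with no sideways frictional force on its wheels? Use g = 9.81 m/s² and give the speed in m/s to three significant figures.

On a frictionless banked curve, N sinθ = mv²/r and N cosθ = mg, so tanθ = v²/(rg).
v = √(r g tanθ) = √(343 × 9.81 × tan 22.9°) = √(343 × 9.81 × 0.4224) = √1421 = 37.70 m/s.

37.7 m/s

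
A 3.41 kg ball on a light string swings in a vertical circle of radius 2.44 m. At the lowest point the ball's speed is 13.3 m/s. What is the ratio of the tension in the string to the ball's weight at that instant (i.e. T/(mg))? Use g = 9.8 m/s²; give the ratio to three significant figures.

8.40

At the bottom, T − mg = mv²/r, so T = m(v²/r + g) and T/(mg) = v²/(rg) + 1 = (13.3)²/(2.44 × 9.8) + 1 = 7.398 + 1 = 8.398.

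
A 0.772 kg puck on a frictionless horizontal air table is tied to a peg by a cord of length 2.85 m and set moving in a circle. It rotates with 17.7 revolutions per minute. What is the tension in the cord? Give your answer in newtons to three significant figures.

7.56 N

ω = 17.7 rev/min × 2π/60 = 1.854 rad/s, so v = ωr = 1.854 × 2.85 = 5.283 m/s.
The tension is the only horizontal force, so it supplies the full centripetal force: T = m v²/r = 0.772 × (5.283)²/2.85 = 0.772 × 27.91/2.85 = 7.559 N.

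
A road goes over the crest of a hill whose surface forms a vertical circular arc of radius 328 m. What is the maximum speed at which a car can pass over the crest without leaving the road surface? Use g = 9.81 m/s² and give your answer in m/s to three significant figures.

56.7 m/s

At the crest the centre of the circle is below the car, so the net downward (centripetal) force is mg − N = mv²/r.
The car leaves the road when N → 0, giving v_max = √(g r) = √(9.81 × 328) = 56.72 m/s.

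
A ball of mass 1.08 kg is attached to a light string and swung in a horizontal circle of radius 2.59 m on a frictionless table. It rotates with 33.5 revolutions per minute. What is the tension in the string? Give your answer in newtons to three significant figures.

34.4 N

ω = 33.5 rev/min × 2π/60 = 3.508 rad/s, so v = ωr = 3.508 × 2.59 = 9.086 m/s.
The tension is the only horizontal force, so it supplies the full centripetal force: T = m v²/r = 1.08 × (9.086)²/2.59 = 1.08 × 82.56/2.59 = 34.42 N.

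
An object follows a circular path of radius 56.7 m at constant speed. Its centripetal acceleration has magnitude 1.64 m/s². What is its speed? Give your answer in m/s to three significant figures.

a_c = v²/r ⇒ v = √(a_c · r) = √(1.64 × 56.7) = √92.99 = 9.643 m/s.

9.64 m/s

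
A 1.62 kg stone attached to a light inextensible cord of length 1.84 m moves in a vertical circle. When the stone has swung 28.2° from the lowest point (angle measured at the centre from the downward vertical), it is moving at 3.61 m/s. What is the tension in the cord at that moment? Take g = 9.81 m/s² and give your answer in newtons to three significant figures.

Take the radial direction toward the centre of the circle as positive. The component of the weight along the string toward the centre is −mg cos φ (φ measured from the bottom), so Newton's second law along the string gives T − mg cos φ = m v²/r.
cos 28.2° = 0.8813, so T = m(v²/r + g cos φ) = 1.62 × ((3.61)²/1.84 + 9.81 × 0.8813) = 1.62 × (7.083 + (8.646)) = 1.62 × 15.73 = 25.48 N.

25.5 N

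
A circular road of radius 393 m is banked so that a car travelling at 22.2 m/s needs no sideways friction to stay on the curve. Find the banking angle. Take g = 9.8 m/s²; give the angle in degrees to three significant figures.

For a frictionless banked turn: horizontally N sinθ = mv²/r and vertically N cosθ = mg.
Dividing: tanθ = v²/(r g) = (22.2)²/(393 × 9.8) = 492.8/3851 = 0.1280.
θ = arctan(0.1280) = 7.292°.

7.29°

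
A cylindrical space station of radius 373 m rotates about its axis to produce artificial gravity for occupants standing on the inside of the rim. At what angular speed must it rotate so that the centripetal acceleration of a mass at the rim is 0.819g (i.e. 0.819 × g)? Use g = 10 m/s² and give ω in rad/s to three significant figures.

Centripetal acceleration a_c = ω²r. Setting ω²r = 0.819g:
ω = √(0.819g / r) = √(0.819 × 10.0 / 373) = √0.02196 = 0.1482 rad/s.

0.148 rad/s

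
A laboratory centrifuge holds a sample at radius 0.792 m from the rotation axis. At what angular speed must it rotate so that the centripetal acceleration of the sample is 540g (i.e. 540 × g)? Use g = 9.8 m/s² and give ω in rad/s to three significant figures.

81.7 rad/s

Centripetal acceleration a_c = ω²r. Setting ω²r = 540g:
ω = √(540g / r) = √(540 × 9.8 / 0.792) = √6682 = 81.74 rad/s.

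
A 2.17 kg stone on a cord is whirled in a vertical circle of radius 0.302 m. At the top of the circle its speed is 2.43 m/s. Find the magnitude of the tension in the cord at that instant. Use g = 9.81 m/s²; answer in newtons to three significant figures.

At the top, both T and the weight mg point inward (toward the centre), so T + mg = mv²/r.
T = m(v²/r − g) = 2.17 × ((2.43)²/0.302 − 9.81) = 2.17 × (19.55 − 9.81) = 2.17 × 9.743 = 21.14 N.

21.1 N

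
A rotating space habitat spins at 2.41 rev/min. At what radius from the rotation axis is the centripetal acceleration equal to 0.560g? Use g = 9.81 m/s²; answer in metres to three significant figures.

ω = 2.41 rev/min × 2π/60 = 0.2524 rad/s.
a_c = ω²r = 0.560g ⇒ r = 0.560 × 9.81 / (0.2524)² = 5.494/0.06369 = 86.25 m.

86.3 m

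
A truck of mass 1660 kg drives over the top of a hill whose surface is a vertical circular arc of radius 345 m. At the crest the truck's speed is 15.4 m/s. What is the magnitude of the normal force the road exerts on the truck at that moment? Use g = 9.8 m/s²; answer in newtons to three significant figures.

15100 N

At the crest the centripetal acceleration points downward (toward the centre of the arc), so mg − N = mv²/r.
N = m(g − v²/r) = 1660 × (9.8 − (15.4)²/345) = 1660 × (9.8 − 0.6874) = 1660 × 9.113 = 15130 N.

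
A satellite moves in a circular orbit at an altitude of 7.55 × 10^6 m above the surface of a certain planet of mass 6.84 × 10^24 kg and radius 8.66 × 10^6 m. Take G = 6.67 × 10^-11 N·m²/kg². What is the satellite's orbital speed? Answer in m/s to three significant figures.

5310 m/s

Orbital radius r = R + h = 8.66 × 10^6 + 7.55 × 10^6 = 1.621 × 10^7 m.
Gravity supplies the centripetal force: G M m / r² = m v² / r, so v = √(GM/r).
v = √(6.67 × 10^-11 × 6.84 × 10^24 / 1.621 × 10^7) = √(2.814 × 10^7) = 5305 m/s.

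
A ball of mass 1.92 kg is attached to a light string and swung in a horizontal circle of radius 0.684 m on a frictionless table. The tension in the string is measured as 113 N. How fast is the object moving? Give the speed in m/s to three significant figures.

T = m v²/r ⇒ v = √(T r / m) = √(113 × 0.684 / 1.92) = √40.26 = 6.345 m/s.

6.34 m/s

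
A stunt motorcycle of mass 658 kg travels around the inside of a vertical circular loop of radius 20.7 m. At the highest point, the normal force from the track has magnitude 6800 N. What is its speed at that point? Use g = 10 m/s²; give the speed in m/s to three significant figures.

At the top, N + mg = mv²/r, so v = √(r(N/m + g)) = √(20.7 × (6800/658 + 10.0)) = √(20.7 × 20.33) = √420.9 = 20.52 m/s.

20.5 m/s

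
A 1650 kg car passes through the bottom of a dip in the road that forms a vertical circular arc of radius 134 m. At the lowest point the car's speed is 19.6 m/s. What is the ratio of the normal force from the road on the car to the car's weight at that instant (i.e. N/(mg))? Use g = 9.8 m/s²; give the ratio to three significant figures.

1.29

At the bottom, N − mg = mv²/r, so N = m(v²/r + g) and N/(mg) = v²/(rg) + 1 = (19.6)²/(134 × 9.8) + 1 = 0.2925 + 1 = 1.293.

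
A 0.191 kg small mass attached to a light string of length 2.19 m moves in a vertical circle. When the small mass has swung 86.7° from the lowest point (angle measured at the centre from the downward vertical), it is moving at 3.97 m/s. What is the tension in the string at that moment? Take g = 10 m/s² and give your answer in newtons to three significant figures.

1.48 N

Take the radial direction toward the centre of the circle as positive. The component of the weight along the string toward the centre is −mg cos φ (φ measured from the bottom), so Newton's second law along the string gives T − mg cos φ = m v²/r.
cos 86.7° = 0.05756, so T = m(v²/r + g cos φ) = 0.191 × ((3.97)²/2.19 + 10.0 × 0.05756) = 0.191 × (7.197 + (0.5756)) = 0.191 × 7.772 = 1.485 N.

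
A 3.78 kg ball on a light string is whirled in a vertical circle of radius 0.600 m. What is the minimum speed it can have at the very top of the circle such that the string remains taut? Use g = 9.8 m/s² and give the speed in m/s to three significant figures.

2.42 m/s

At the top, both weight mg and T point toward the centre: T + mg = mv²/r.
At minimum speed T → 0, so mg = mv_min²/r ⇒ v_min = √(g r) = √(9.8 × 0.600) = 2.425 m/s.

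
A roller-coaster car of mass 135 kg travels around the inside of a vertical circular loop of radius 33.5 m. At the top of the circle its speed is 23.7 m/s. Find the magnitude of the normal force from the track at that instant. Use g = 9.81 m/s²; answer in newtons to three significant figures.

939 N

At the top, both N and the weight mg point inward (toward the centre), so N + mg = mv²/r.
N = m(v²/r − g) = 135 × ((23.7)²/33.5 − 9.81) = 135 × (16.77 − 9.81) = 135 × 6.957 = 939.2 N.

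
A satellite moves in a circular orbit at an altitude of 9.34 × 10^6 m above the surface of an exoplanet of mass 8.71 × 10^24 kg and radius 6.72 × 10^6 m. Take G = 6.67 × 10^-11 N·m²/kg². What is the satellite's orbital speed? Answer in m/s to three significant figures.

Orbital radius r = R + h = 6.72 × 10^6 + 9.34 × 10^6 = 1.606 × 10^7 m.
Gravity supplies the centripetal force: G M m / r² = m v² / r, so v = √(GM/r).
v = √(6.67 × 10^-11 × 8.71 × 10^24 / 1.606 × 10^7) = √(3.617 × 10^7) = 6014 m/s.

6010 m/s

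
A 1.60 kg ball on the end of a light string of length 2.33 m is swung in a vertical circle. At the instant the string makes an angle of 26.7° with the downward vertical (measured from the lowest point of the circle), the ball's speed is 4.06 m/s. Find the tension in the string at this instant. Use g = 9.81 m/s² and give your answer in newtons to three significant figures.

Take the radial direction toward the centre of the circle as positive. The component of the weight along the string toward the centre is −mg cos φ (φ measured from the bottom), so Newton's second law along the string gives T − mg cos φ = m v²/r.
cos 26.7° = 0.8934, so T = m(v²/r + g cos φ) = 1.60 × ((4.06)²/2.33 + 9.81 × 0.8934) = 1.60 × (7.075 + (8.764)) = 1.60 × 15.84 = 25.34 N.

25.3 N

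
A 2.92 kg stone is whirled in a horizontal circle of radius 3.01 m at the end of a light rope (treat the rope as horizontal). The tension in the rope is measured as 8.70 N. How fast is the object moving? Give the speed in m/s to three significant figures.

2.99 m/s

T = m v²/r ⇒ v = √(T r / m) = √(8.70 × 3.01 / 2.92) = √8.968 = 2.995 m/s.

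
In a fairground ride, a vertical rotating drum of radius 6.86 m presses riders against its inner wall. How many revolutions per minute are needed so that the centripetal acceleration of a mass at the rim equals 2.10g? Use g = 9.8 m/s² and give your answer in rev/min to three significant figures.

16.5 rev/min

Require ω²r = 2.10g, so ω = √(2.10 × 9.8/6.86) = 1.732 rad/s.
In rev/min: ω × 60/(2π) = 1.732 × 60/(2π) = 16.54 rev/min.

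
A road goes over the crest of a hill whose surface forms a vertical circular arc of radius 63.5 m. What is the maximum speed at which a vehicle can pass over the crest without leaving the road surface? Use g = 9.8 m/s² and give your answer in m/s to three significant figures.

24.9 m/s

At the crest the centre of the circle is below the vehicle, so the net downward (centripetal) force is mg − N = mv²/r.
The vehicle leaves the road when N → 0, giving v_max = √(g r) = √(9.8 × 63.5) = 24.95 m/s.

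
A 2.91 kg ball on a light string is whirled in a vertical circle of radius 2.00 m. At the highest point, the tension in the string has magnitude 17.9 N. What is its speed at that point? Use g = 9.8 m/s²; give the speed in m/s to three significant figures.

5.65 m/s

At the top, T + mg = mv²/r, so v = √(r(T/m + g)) = √(2.00 × (17.9/2.91 + 9.8)) = √(2.00 × 15.95) = √31.90 = 5.648 m/s.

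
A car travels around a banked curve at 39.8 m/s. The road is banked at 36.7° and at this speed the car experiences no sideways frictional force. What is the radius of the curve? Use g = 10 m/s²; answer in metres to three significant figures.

Frictionless banking: tanθ = v²/(rg), so r = v²/(g tanθ).
r = (39.8)²/(10.0 × tan 36.7°) = 1584/(10.0 × 0.7454) = 1584/7.454 = 212.5 m.

213 m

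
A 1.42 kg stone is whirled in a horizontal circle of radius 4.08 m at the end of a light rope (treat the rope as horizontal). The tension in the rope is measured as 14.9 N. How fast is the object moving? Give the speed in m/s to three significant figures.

6.54 m/s

T = m v²/r ⇒ v = √(T r / m) = √(14.9 × 4.08 / 1.42) = √42.81 = 6.543 m/s.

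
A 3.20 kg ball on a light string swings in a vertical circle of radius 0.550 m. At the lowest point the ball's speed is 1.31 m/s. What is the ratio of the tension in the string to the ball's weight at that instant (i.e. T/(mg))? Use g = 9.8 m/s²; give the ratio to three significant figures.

At the bottom, T − mg = mv²/r, so T = m(v²/r + g) and T/(mg) = v²/(rg) + 1 = (1.31)²/(0.550 × 9.8) + 1 = 0.3184 + 1 = 1.318.

1.32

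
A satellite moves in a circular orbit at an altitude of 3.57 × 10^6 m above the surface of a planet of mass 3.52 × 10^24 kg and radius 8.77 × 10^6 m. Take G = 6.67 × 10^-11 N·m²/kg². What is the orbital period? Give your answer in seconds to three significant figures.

17800 s

r = R + h = 8.77 × 10^6 + 3.57 × 10^6 = 1.234 × 10^7 m. Gravity provides the centripetal force: G M m / r² = m v² / r ⇒ v = √(GM/r) = 4362 m/s.
T = 2πr/v = 2π × 1.234 × 10^7 / 4362 = 17780 s.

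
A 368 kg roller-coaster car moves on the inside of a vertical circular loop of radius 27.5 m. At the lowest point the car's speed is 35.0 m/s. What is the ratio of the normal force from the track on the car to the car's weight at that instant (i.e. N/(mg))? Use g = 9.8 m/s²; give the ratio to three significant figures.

5.55

At the bottom, N − mg = mv²/r, so N = m(v²/r + g) and N/(mg) = v²/(rg) + 1 = (35.0)²/(27.5 × 9.8) + 1 = 4.545 + 1 = 5.545.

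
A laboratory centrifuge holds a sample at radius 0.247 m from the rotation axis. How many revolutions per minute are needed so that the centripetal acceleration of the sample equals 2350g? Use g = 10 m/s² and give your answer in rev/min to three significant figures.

2950 rev/min

Require ω²r = 2350g, so ω = √(2350 × 10.0/0.247) = 308.5 rad/s.
In rev/min: ω × 60/(2π) = 308.5 × 60/(2π) = 2945 rev/min.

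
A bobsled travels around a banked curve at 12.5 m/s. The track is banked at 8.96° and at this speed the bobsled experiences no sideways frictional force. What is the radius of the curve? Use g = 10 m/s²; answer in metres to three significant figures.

99.1 m

Frictionless banking: tanθ = v²/(rg), so r = v²/(g tanθ).
r = (12.5)²/(10.0 × tan 8.96°) = 156.2/(10.0 × 0.1577) = 156.2/1.577 = 99.10 m.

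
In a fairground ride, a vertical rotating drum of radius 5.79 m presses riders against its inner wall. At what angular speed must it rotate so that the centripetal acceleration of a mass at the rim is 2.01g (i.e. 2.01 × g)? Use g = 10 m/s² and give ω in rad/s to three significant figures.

Centripetal acceleration a_c = ω²r. Setting ω²r = 2.01g:
ω = √(2.01g / r) = √(2.01 × 10.0 / 5.79) = √3.472 = 1.863 rad/s.

1.86 rad/s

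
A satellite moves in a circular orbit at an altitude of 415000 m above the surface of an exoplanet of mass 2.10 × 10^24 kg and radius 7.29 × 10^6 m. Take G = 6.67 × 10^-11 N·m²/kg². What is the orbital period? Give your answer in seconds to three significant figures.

11400 s

r = R + h = 7.29 × 10^6 + 415000 = 7.705 × 10^6 m. Gravity provides the centripetal force: G M m / r² = m v² / r ⇒ v = √(GM/r) = 4264 m/s.
T = 2πr/v = 2π × 7.705 × 10^6 / 4264 = 11350 s.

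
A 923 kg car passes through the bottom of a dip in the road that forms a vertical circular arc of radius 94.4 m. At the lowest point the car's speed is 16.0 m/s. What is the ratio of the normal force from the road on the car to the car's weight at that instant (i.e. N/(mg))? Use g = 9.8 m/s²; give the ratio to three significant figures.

At the bottom, N − mg = mv²/r, so N = m(v²/r + g) and N/(mg) = v²/(rg) + 1 = (16.0)²/(94.4 × 9.8) + 1 = 0.2767 + 1 = 1.277.

1.28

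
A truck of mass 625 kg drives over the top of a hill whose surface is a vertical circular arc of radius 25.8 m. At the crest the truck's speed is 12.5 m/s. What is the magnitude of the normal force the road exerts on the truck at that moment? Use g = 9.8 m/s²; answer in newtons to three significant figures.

At the crest the centripetal acceleration points downward (toward the centre of the arc), so mg − N = mv²/r.
N = m(g − v²/r) = 625 × (9.8 − (12.5)²/25.8) = 625 × (9.8 − 6.056) = 625 × 3.744 = 2340 N.

2340 N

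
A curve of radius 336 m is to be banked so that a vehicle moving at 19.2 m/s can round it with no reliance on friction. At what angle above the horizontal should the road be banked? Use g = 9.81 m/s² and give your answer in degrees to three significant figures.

With no friction, the horizontal component of the normal force provides the centripetal force: N sinθ = mv²/r, while N cosθ = mg vertically.
Dividing: tanθ = v²/(r g) = (19.2)²/(336 × 9.81) = 368.6/3296 = 0.1118.
θ = arctan(0.1118) = 6.381°.

6.38°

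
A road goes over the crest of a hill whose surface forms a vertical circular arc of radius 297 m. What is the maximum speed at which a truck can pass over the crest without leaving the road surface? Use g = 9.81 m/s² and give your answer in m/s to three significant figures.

At the crest the centre of the circle is below the truck, so the net downward (centripetal) force is mg − N = mv²/r.
The truck leaves the road when N → 0, giving v_max = √(g r) = √(9.81 × 297) = 53.98 m/s.

54.0 m/s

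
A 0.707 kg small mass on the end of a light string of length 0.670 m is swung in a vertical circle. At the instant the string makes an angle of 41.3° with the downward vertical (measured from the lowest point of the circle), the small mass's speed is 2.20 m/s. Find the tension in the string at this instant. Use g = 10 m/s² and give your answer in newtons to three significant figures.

10.4 N

Take the radial direction toward the centre of the circle as positive. The component of the weight along the string toward the centre is −mg cos φ (φ measured from the bottom), so Newton's second law along the string gives T − mg cos φ = m v²/r.
cos 41.3° = 0.7513, so T = m(v²/r + g cos φ) = 0.707 × ((2.20)²/0.670 + 10.0 × 0.7513) = 0.707 × (7.224 + (7.513)) = 0.707 × 14.74 = 10.42 N.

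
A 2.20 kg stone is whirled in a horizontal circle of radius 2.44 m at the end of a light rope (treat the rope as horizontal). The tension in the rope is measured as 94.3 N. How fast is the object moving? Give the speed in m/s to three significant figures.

T = m v²/r ⇒ v = √(T r / m) = √(94.3 × 2.44 / 2.20) = √104.6 = 10.23 m/s.

10.2 m/s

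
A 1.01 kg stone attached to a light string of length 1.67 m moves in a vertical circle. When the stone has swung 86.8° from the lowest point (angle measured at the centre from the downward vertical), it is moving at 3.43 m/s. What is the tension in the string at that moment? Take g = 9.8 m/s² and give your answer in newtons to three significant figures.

Take the radial direction toward the centre of the circle as positive. The component of the weight along the string toward the centre is −mg cos φ (φ measured from the bottom), so Newton's second law along the string gives T − mg cos φ = m v²/r.
cos 86.8° = 0.05582, so T = m(v²/r + g cos φ) = 1.01 × ((3.43)²/1.67 + 9.8 × 0.05582) = 1.01 × (7.045 + (0.5471)) = 1.01 × 7.592 = 7.668 N.

7.67 N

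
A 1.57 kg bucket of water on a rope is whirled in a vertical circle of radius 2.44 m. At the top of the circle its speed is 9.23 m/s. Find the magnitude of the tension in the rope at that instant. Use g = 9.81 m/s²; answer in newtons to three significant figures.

At the top, both T and the weight mg point inward (toward the centre), so T + mg = mv²/r.
T = m(v²/r − g) = 1.57 × ((9.23)²/2.44 − 9.81) = 1.57 × (34.92 − 9.81) = 1.57 × 25.11 = 39.42 N.

39.4 N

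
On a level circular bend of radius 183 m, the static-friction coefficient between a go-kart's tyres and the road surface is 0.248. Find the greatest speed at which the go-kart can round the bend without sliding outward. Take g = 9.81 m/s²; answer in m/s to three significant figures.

On a flat curve, static friction is the only horizontal force, so it must supply the full centripetal force: μ_s m g = m v²/r.
Mass cancels: v_max = √(μ_s g r) = √(0.248 × 9.81 × 183) = √445.2 = 21.10 m/s.

21.1 m/s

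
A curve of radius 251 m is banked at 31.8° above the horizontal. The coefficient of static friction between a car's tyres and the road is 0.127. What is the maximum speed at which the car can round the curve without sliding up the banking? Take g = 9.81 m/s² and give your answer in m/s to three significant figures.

At the maximum speed, friction acts down the slope at its limiting value f = μN. Radially (horizontal, toward centre): N sinθ + μN cosθ = mv²/r. Vertically: N cosθ − μN sinθ = mg.
Dividing: v² = r g (sinθ + μcosθ)/(cosθ − μsinθ).
sinθ + μcosθ = 0.5270 + 0.127×0.8499 = 0.6349; cosθ − μsinθ = 0.8499 − 0.127×0.5270 = 0.7830.
v² = 251 × 9.81 × 0.6349/0.7830 = 1997 m²/s², so v = 44.68 m/s.

44.7 m/s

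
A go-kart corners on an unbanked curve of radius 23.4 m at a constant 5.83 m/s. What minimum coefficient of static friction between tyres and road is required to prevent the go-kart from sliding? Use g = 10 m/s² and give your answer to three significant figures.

Friction provides the centripetal force: μ_s m g = m v²/r, so μ_s = v²/(g r) = (5.830)²/(10.0 × 23.4) = 33.99/234.0 = 0.1453.

0.145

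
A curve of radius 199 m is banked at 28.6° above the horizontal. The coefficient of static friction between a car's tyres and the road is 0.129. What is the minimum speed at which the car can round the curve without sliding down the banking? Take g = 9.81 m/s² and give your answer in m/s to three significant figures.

At the minimum speed, friction acts up the slope at its limiting value f = μN. Radially (horizontal, toward centre): N sinθ − μN cosθ = mv²/r. Vertically: N cosθ + μN sinθ = mg.
Dividing: v² = r g (sinθ − μcosθ)/(cosθ + μsinθ).
sinθ − μcosθ = 0.4787 − 0.129×0.8780 = 0.3654; cosθ + μsinθ = 0.8780 + 0.129×0.4787 = 0.9397.
v² = 199 × 9.81 × 0.3654/0.9397 = 759.1 m²/s², so v = 27.55 m/s.

27.6 m/s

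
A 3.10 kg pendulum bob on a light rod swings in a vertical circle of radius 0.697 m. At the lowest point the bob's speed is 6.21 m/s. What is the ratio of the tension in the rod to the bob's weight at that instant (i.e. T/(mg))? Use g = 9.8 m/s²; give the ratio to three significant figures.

At the bottom, T − mg = mv²/r, so T = m(v²/r + g) and T/(mg) = v²/(rg) + 1 = (6.21)²/(0.697 × 9.8) + 1 = 5.646 + 1 = 6.646.

6.65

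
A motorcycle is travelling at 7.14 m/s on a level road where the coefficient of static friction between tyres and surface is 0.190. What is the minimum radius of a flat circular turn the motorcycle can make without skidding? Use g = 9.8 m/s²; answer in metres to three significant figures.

At the limit, μ_s m g = m v²/r, so r_min = v²/(μ_s g) = (7.14)²/(0.190 × 9.8) = 50.98/1.862 = 27.38 m.

27.4 m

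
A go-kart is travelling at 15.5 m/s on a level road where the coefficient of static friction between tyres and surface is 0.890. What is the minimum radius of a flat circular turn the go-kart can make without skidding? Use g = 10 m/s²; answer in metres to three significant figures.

27.0 m

At the limit, μ_s m g = m v²/r, so r_min = v²/(μ_s g) = (15.5)²/(0.890 × 10.0) = 240.2/8.900 = 26.99 m.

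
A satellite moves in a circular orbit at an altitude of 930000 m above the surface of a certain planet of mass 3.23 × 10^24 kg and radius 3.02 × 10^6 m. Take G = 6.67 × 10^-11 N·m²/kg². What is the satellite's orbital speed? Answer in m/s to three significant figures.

7390 m/s

Orbital radius r = R + h = 3.02 × 10^6 + 930000 = 3.950 × 10^6 m.
Gravity supplies the centripetal force: G M m / r² = m v² / r, so v = √(GM/r).
v = √(6.67 × 10^-11 × 3.23 × 10^24 / 3.950 × 10^6) = √(5.454 × 10^7) = 7385 m/s.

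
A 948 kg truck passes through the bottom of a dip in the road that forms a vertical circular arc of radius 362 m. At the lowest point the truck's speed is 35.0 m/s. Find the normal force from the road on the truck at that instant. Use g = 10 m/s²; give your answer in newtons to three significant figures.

At the lowest point, N points up (toward the centre) and the weight mg points down (away from the centre), so the net inward force is N − mg = mv²/r.
N = m(v²/r + g) = 948 × ((35.0)²/362 + 10.0) = 948 × (3.384 + 10.0) = 948 × 13.38 = 12690 N.

12700 N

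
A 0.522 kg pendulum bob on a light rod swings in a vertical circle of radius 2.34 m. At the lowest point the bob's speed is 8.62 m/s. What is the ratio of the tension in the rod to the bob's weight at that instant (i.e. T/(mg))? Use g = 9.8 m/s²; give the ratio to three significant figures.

At the bottom, T − mg = mv²/r, so T = m(v²/r + g) and T/(mg) = v²/(rg) + 1 = (8.62)²/(2.34 × 9.8) + 1 = 3.240 + 1 = 4.240.

4.24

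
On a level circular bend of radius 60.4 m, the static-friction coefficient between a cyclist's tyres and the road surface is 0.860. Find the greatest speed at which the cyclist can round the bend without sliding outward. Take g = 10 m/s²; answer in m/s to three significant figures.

On a flat curve, static friction is the only horizontal force, so it must supply the full centripetal force: μ_s m g = m v²/r.
Mass cancels: v_max = √(μ_s g r) = √(0.860 × 10.0 × 60.4) = √519.4 = 22.79 m/s.

22.8 m/s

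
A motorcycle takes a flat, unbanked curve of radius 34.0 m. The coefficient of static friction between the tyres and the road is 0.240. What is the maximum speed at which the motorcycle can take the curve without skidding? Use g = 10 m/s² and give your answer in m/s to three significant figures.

On a flat curve, static friction is the only horizontal force, so it must supply the full centripetal force: μ_s m g = m v²/r.
Mass cancels: v_max = √(μ_s g r) = √(0.240 × 10.0 × 34.0) = √81.60 = 9.033 m/s.

9.03 m/s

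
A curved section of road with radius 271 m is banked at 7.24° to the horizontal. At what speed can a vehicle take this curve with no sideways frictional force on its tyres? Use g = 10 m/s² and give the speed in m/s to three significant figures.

18.6 m/s

On a frictionless banked curve, N sinθ = mv²/r and N cosθ = mg, so tanθ = v²/(rg).
v = √(r g tanθ) = √(271 × 10.0 × tan 7.24°) = √(271 × 10.0 × 0.1270) = √344.3 = 18.55 m/s.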